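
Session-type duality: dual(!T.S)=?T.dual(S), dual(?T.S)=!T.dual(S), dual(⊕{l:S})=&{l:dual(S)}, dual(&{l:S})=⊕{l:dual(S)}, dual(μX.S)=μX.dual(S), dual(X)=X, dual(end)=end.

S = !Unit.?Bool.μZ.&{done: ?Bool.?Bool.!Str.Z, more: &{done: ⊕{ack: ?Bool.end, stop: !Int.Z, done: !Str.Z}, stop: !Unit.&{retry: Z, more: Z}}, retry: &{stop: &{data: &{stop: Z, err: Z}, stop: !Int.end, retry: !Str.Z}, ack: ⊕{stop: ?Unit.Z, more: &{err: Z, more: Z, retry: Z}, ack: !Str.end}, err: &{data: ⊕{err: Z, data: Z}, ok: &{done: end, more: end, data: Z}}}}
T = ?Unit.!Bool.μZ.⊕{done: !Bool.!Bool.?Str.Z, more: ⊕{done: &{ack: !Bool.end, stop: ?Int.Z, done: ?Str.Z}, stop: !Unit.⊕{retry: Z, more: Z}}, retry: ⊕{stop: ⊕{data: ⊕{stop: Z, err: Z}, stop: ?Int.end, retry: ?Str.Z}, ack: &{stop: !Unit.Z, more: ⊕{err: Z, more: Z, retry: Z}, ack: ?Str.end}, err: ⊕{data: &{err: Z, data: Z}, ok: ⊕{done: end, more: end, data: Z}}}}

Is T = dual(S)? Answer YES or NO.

!Unit | ?Unit  ✓
  ?Bool | !Bool  ✓
    μZ | μZ  ✓ (binder kept)
      &{done,more,retry} | ⊕{done,more,retry}  ✓ labels match
        case done:
          ?Bool | !Bool  ✓
            ?Bool | !Bool  ✓
              !Str | ?Str  ✓
                Z | Z  ✓
        case more:
          &{done,stop} | ⊕{done,stop}  ✓ labels match
            case done:
              ⊕{ack,stop,done} | &{ack,stop,done}  ✓ labels match
                case ack:
                  ?Bool | !Bool  ✓
                    end | end  ✓
                case stop:
                  !Int | ?Int  ✓
                    Z | Z  ✓
                case done:
                  !Str | ?Str  ✓
                    Z | Z  ✓
            case stop:
              !Unit | !Unit  ✗ same direction on both sides — not dual

NO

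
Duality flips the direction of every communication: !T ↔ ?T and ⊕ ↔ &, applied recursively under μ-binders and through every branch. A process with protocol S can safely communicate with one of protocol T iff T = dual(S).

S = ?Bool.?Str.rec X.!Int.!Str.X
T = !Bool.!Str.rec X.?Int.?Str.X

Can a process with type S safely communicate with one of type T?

?Bool ‖ !Bool  ok
  ?Str ‖ !Str  ok
    rec X ‖ rec X  ok (μ self-dual)
      !Int ‖ ?Int  ok
        !Str ‖ ?Str  ok
          X ‖ X  ok

YES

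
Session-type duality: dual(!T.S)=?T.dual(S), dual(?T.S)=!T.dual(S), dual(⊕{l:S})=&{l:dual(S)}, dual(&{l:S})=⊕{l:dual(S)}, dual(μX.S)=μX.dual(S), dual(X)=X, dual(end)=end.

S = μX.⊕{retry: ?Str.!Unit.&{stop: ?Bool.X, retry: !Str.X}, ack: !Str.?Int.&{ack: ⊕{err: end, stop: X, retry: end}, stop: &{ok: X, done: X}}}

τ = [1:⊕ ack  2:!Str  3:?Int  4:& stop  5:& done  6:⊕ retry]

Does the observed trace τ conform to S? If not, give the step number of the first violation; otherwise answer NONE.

[1] ⊕ ack  ok  residual = !Str.?Int.&{ack: ⊕{err: end, stop: μX.…, retry: end}, stop: &{ok: μX.…, done: μX.…}}
[2] !Str  ok  residual = ?Int.&{ack: ⊕{err: end, stop: μX.…, retry: end}, stop: &{ok: μX.…, done: μX.…}}
[3] ?Int  ok  residual = &{ack: ⊕{err: end, stop: μX.…, retry: end}, stop: &{ok: μX.…, done: μX.…}}
[4] & stop  ok  residual = &{ok: μX.…, done: μX.…}
[5] & done  ok  residual = μX.…
[6] ⊕ retry  ok  residual = ?Str.!Unit.&{stop: ?Bool.μX.…, retry: !Str.μX.…}
all 6 steps conform

NONE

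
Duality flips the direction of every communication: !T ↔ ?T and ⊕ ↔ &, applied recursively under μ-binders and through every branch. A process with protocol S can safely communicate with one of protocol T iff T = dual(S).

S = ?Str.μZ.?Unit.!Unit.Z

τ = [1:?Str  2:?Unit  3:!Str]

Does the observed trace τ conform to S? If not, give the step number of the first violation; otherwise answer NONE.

3

step 1: ?Str  match  state: μZ.…
step 2: ?Unit  match  state: !Unit.μZ.…
step 3: got !Str, protocol expects !Unit  ✗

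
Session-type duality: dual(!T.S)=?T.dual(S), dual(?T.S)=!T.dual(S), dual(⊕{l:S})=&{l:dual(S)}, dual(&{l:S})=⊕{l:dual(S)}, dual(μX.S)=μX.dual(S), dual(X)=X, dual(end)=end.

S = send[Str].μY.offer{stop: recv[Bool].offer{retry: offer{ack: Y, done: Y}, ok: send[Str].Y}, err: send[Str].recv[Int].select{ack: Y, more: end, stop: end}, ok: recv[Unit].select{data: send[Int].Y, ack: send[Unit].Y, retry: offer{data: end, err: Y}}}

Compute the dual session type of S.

send[Str] → recv[Str]
  μY → μY  (rec unchanged)
    offer{stop,err,ok} → select{stop,err,ok}  (&→⊕)
      case stop:
        recv[Bool] → send[Bool]
          offer{retry,ok} → select{retry,ok}  (&→⊕)
            case retry:
              offer{ack,done} → select{ack,done}  (&→⊕)
                case ack:
                  dual(Y) = Y
                case done:
                  dual(Y) = Y
            case ok:
              send[Str] → recv[Str]
                dual(Y) = Y
      case err:
        send[Str] → recv[Str]
          recv[Int] → send[Int]
            select{ack,more,stop} → offer{ack,more,stop}  (internal→external)
              case ack:
                dual(Y) = Y
              case more:
                dual(end) = end
              case stop:
                dual(end) = end
      case ok:
        recv[Unit] → send[Unit]
          select{data,ack,retry} → offer{data,ack,retry}  (internal→external)
            case data:
              send[Int] → recv[Int]
                dual(Y) = Y
            case ack:
              send[Unit] → recv[Unit]
                dual(Y) = Y
            case retry:
              offer{data,err} → select{data,err}  (&→⊕)
                case data:
                  dual(end) = end
                case err:
                  dual(Y) = Y

recv[Str].μY.select{stop: send[Bool].select{retry: select{ack: Y, done: Y}, ok: recv[Str].Y}, err: recv[Str].send[Int].offer{ack: Y, more: end, stop: end}, ok: send[Unit].offer{data: recv[Int].Y, ack: recv[Unit].Y, retry: select{data: end, err: Y}}}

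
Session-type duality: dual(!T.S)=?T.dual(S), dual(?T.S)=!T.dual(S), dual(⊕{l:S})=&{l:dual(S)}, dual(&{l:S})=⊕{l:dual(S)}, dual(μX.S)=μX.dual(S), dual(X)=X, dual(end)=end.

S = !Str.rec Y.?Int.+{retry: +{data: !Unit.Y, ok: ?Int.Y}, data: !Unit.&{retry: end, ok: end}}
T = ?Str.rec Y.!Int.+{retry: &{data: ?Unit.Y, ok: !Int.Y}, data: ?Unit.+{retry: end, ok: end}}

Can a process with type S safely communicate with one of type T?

NO

!Str vs ?Str  ok
  rec Y vs rec Y  ok (μ self-dual)
    ?Int vs !Int  ok
      +{retry,data} vs +{retry,data}  ✗ choice polarity not flipped — not dual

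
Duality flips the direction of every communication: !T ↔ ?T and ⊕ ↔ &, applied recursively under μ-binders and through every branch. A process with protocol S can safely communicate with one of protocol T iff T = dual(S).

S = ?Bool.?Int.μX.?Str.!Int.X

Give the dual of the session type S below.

!Bool.!Int.μX.!Str.?Int.X

?Bool ↦ !Bool
  ?Int ↦ !Int
    μX ↦ μX  (binder kept)
      ?Str ↦ !Str
        !Int ↦ ?Int
          X ↦ X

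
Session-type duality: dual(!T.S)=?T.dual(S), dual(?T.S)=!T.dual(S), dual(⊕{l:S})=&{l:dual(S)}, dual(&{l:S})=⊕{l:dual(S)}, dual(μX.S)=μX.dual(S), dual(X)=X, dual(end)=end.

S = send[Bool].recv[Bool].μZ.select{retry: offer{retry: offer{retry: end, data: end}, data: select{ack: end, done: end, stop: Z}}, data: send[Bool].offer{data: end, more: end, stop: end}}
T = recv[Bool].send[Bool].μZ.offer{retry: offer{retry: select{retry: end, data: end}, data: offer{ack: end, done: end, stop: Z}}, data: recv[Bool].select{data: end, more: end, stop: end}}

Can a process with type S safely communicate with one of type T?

NO

send[Bool] vs recv[Bool]  match
  recv[Bool] vs send[Bool]  match
    μZ vs μZ  match (μ self-dual)
      select{retry,data} vs offer{retry,data}  match labels match
        case retry:
          offer{retry,data} vs offer{retry,data}  ✗ choice polarity not flipped — not dual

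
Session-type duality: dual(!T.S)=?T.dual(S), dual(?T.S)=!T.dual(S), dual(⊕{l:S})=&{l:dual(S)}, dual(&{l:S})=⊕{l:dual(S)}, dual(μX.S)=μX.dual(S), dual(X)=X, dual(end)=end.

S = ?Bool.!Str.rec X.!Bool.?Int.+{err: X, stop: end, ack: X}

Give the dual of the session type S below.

!Bool.?Str.rec X.?Bool.!Int.&{err: X, stop: end, ack: X}

?Bool = !Bool
  !Str = ?Str
    rec X = rec X  (binder kept)
      !Bool = ?Bool
        ?Int = !Int
          +{err,stop,ack} = &{err,stop,ack}  (select→offer)
            case err:
              dual(X) = X
            case stop:
              dual(end) = end
            case ack:
              dual(X) = X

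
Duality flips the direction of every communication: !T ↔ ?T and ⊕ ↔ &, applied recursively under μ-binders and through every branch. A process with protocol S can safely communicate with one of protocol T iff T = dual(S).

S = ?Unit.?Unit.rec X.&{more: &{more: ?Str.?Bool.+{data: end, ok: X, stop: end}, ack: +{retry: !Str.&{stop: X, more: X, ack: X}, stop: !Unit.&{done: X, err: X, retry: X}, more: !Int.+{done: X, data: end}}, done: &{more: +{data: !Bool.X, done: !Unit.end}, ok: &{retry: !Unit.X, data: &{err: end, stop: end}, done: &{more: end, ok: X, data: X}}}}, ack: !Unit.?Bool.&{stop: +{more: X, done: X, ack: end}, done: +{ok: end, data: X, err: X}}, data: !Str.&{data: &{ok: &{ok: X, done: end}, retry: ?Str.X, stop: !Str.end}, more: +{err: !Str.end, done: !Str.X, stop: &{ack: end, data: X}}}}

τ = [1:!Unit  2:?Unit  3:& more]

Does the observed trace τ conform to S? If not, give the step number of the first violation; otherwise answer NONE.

1

[1] got !Unit, protocol expects ?Unit  ✗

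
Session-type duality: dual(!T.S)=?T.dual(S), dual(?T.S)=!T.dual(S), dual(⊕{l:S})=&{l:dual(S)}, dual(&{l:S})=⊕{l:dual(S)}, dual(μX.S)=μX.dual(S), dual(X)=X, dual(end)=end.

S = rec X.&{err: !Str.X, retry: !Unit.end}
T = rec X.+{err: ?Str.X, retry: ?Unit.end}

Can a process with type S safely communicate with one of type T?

YES

rec X ‖ rec X  ✓ (μ self-dual)
  &{err,retry} ‖ +{err,retry}  ✓ same labels
    • err:
      !Str ‖ ?Str  ✓
        X ‖ X  ✓
    • retry:
      !Unit ‖ ?Unit  ✓
        end ‖ end  ✓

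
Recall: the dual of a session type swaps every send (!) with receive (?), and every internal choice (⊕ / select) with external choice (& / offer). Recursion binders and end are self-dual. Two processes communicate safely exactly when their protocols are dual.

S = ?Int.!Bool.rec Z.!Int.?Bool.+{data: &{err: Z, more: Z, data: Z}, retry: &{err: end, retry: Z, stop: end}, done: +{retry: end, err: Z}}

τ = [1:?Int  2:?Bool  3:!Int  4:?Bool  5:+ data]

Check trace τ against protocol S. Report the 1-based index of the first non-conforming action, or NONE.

[1] ?Int  match  residual = !Bool.rec Z.…
[2] got ?Bool, protocol expects !Bool  ✗

2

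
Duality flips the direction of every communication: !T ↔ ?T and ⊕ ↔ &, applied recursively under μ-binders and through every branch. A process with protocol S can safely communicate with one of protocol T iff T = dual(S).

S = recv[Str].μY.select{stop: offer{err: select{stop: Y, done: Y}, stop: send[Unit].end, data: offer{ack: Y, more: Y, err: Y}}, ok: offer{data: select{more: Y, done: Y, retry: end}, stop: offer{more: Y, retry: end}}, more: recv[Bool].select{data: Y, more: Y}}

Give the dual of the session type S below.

recv[Str] = send[Str]
  μY = μY  (rec unchanged)
    select{stop,ok,more} = offer{stop,ok,more}  (⊕→&)
      • stop:
        offer{err,stop,data} = select{err,stop,data}  (offer→select)
          • err:
            select{stop,done} = offer{stop,done}  (⊕→&)
              • stop:
                Y ↦ Y
              • done:
                Y ↦ Y
          • stop:
            send[Unit] = recv[Unit]
              end ↦ end
          • data:
            offer{ack,more,err} = select{ack,more,err}  (offer→select)
              • ack:
                Y ↦ Y
              • more:
                Y ↦ Y
              • err:
                Y ↦ Y
      • ok:
        offer{data,stop} = select{data,stop}  (offer→select)
          • data:
            select{more,done,retry} = offer{more,done,retry}  (⊕→&)
              • more:
                Y ↦ Y
              • done:
                Y ↦ Y
              • retry:
                end ↦ end
          • stop:
            offer{more,retry} = select{more,retry}  (offer→select)
              • more:
                Y ↦ Y
              • retry:
                end ↦ end
      • more:
        recv[Bool] = send[Bool]
          select{data,more} = offer{data,more}  (⊕→&)
            • data:
              Y ↦ Y
            • more:
              Y ↦ Y

send[Str].μY.offer{stop: select{err: offer{stop: Y, done: Y}, stop: recv[Unit].end, data: select{ack: Y, more: Y, err: Y}}, ok: select{data: offer{more: Y, done: Y, retry: end}, stop: select{more: Y, retry: end}}, more: send[Bool].offer{data: Y, more: Y}}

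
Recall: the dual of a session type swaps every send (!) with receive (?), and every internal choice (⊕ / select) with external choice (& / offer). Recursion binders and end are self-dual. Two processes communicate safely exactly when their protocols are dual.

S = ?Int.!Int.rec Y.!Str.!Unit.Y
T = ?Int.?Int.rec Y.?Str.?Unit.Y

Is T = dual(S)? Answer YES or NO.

NO

?Int ‖ ?Int  ✗ same direction on both sides — not dual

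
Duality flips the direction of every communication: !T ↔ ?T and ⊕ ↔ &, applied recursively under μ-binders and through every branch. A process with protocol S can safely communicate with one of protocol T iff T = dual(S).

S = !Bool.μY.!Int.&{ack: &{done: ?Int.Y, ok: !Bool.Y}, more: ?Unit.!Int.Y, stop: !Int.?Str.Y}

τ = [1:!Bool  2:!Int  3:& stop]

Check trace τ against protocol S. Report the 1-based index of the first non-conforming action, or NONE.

NONE

step 1: !Bool  ✓  now at μY.…
step 2: !Int  ✓  now at &{ack: &{done: ?Int.μY.…, ok: !Bool.μY.…}, more: ?Unit.!Int.μY.…, stop: !Int.?Str.μY.…}
step 3: & stop  ✓  now at !Int.?Str.μY.…
trace exhausted — no violation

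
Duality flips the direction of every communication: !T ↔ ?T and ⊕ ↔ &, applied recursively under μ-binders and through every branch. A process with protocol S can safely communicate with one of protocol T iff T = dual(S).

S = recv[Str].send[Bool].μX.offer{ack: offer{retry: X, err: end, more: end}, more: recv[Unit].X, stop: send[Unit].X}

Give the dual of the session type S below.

recv[Str] = send[Str]
  send[Bool] = recv[Bool]
    μX = μX  (binder kept)
      offer{ack,more,stop} = select{ack,more,stop}  (offer→select)
        case ack:
          offer{retry,err,more} = select{retry,err,more}  (offer→select)
            case retry:
              dual(X) = X
            case err:
              dual(end) = end
            case more:
              dual(end) = end
        case more:
          recv[Unit] = send[Unit]
            dual(X) = X
        case stop:
          send[Unit] = recv[Unit]
            dual(X) = X

send[Str].recv[Bool].μX.select{ack: select{retry: X, err: end, more: end}, more: send[Unit].X, stop: recv[Unit].X}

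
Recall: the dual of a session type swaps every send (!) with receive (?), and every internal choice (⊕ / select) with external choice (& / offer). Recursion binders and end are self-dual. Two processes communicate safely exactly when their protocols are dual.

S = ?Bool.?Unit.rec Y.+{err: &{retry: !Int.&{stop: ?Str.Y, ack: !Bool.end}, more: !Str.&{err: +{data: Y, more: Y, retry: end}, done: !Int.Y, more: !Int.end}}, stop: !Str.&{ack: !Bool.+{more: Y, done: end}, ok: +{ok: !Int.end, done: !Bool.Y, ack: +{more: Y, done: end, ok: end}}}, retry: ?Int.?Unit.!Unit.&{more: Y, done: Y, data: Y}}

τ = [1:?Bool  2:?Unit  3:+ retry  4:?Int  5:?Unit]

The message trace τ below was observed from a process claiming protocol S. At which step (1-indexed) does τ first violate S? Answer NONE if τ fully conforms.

@1 ?Bool  ok  residual = ?Unit.rec Y.…
@2 ?Unit  ok  residual = rec Y.…
@3 + retry  ok  residual = ?Int.?Unit.!Unit.&{more: rec Y.…, done: rec Y.…, data: rec Y.…}
@4 ?Int  ok  residual = ?Unit.!Unit.&{more: rec Y.…, done: rec Y.…, data: rec Y.…}
@5 ?Unit  ok  residual = !Unit.&{more: rec Y.…, done: rec Y.…, data: rec Y.…}
all 5 steps conform

NONE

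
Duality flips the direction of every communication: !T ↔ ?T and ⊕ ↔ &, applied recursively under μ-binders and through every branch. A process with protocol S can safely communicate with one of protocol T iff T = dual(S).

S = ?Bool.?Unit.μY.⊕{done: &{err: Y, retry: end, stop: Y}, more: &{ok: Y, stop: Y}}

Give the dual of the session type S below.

!Bool.!Unit.μY.&{done: ⊕{err: Y, retry: end, stop: Y}, more: ⊕{ok: Y, stop: Y}}

?Bool → !Bool
  ?Unit → !Unit
    μY → μY  (rec unchanged)
      ⊕{done,more} → &{done,more}  (internal→external)
        • done:
          &{err,retry,stop} → ⊕{err,retry,stop}  (&→⊕)
            • err:
              Y ↦ Y
            • retry:
              end ↦ end
            • stop:
              Y ↦ Y
        • more:
          &{ok,stop} → ⊕{ok,stop}  (&→⊕)
            • ok:
              Y ↦ Y
            • stop:
              Y ↦ Y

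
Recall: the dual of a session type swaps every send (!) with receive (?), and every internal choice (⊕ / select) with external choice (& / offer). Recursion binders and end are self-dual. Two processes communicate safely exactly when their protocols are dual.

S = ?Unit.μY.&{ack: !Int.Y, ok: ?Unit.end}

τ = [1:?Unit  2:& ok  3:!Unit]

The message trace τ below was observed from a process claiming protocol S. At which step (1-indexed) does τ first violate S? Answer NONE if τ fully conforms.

[1] ?Unit  ✓  cont: μY.…
[2] & ok  ✓  cont: ?Unit.end
[3] got !Unit, protocol expects ?Unit  ✗

3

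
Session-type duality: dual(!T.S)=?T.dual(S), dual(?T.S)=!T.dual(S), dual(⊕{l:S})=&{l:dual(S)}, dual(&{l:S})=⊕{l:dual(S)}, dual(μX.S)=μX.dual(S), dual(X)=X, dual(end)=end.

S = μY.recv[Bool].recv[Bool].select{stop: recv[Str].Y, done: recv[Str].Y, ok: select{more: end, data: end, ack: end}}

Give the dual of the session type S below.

μY.send[Bool].send[Bool].offer{stop: send[Str].Y, done: send[Str].Y, ok: offer{more: end, data: end, ack: end}}

μY = μY  (μ self-dual)
  recv[Bool] = send[Bool]
    recv[Bool] = send[Bool]
      select{stop,done,ok} = offer{stop,done,ok}  (select→offer)
        • stop:
          recv[Str] = send[Str]
            dual(Y) = Y
        • done:
          recv[Str] = send[Str]
            dual(Y) = Y
        • ok:
          select{more,data,ack} = offer{more,data,ack}  (select→offer)
            • more:
              dual(end) = end
            • data:
              dual(end) = end
            • ack:
              dual(end) = end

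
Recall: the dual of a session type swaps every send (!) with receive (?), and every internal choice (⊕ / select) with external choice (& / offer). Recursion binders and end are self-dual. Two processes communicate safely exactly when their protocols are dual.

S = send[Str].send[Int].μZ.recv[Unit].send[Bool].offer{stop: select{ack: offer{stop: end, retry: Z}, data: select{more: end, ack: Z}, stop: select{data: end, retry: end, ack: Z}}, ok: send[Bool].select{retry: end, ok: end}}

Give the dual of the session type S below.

send[Str] = recv[Str]
  send[Int] = recv[Int]
    μZ = μZ  (binder kept)
      recv[Unit] = send[Unit]
        send[Bool] = recv[Bool]
          offer{stop,ok} = select{stop,ok}  (external→internal)
            [stop]
              select{ack,data,stop} = offer{ack,data,stop}  (internal→external)
                [ack]
                  offer{stop,retry} = select{stop,retry}  (external→internal)
                    [stop]
                      dual(end) = end
                    [retry]
                      dual(Z) = Z
                [data]
                  select{more,ack} = offer{more,ack}  (internal→external)
                    [more]
                      dual(end) = end
                    [ack]
                      dual(Z) = Z
                [stop]
                  select{data,retry,ack} = offer{data,retry,ack}  (internal→external)
                    [data]
                      dual(end) = end
                    [retry]
                      dual(end) = end
                    [ack]
                      dual(Z) = Z
            [ok]
              send[Bool] = recv[Bool]
                select{retry,ok} = offer{retry,ok}  (internal→external)
                  [retry]
                    dual(end) = end
                  [ok]
                    dual(end) = end

recv[Str].recv[Int].μZ.send[Unit].recv[Bool].select{stop: offer{ack: select{stop: end, retry: Z}, data: offer{more: end, ack: Z}, stop: offer{data: end, retry: end, ack: Z}}, ok: recv[Bool].offer{retry: end, ok: end}}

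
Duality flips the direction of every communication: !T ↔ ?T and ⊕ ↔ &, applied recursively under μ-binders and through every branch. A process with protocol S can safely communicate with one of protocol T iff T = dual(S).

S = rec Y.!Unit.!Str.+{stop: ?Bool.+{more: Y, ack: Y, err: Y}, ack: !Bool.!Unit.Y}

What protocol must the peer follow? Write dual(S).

rec Y.?Unit.?Str.&{stop: !Bool.&{more: Y, ack: Y, err: Y}, ack: ?Bool.?Unit.Y}

rec Y ↦ rec Y  (binder kept)
  !Unit ↦ ?Unit
    !Str ↦ ?Str
      +{stop,ack} ↦ &{stop,ack}  (internal→external)
        • stop:
          ?Bool ↦ !Bool
            +{more,ack,err} ↦ &{more,ack,err}  (internal→external)
              • more:
                Y self-dual
              • ack:
                Y self-dual
              • err:
                Y self-dual
        • ack:
          !Bool ↦ ?Bool
            !Unit ↦ ?Unit
              Y self-dual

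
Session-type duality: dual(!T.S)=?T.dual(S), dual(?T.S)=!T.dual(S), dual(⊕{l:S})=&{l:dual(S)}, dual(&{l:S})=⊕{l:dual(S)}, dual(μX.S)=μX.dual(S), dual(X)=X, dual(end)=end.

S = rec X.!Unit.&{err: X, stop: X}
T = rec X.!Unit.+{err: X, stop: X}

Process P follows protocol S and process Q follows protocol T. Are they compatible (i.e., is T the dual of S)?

rec X | rec X  ✓ (μ self-dual)
  !Unit | !Unit  ✗ same direction on both sides — not dual

NO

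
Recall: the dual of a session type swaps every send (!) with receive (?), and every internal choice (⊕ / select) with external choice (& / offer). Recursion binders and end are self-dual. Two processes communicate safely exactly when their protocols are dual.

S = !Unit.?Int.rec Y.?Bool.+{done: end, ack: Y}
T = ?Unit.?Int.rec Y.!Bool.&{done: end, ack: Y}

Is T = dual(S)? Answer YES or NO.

!Unit vs ?Unit  ✓
  ?Int vs ?Int  ✗ same direction on both sides — not dual

NO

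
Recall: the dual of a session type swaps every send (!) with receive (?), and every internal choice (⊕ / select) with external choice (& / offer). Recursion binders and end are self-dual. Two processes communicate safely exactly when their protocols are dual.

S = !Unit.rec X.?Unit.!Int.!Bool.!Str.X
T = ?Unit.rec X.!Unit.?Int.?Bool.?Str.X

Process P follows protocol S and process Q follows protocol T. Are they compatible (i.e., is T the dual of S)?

YES

!Unit | ?Unit  ok
  rec X | rec X  ok (rec unchanged)
    ?Unit | !Unit  ok
      !Int | ?Int  ok
        !Bool | ?Bool  ok
          !Str | ?Str  ok
            X | X  ok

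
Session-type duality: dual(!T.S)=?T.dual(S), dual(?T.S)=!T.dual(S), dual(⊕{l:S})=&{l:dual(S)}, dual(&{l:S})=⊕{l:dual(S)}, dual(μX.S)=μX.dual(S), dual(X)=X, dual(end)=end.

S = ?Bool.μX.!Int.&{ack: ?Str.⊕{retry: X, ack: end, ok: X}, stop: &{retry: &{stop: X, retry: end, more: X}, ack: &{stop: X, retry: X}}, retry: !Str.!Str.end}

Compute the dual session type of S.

!Bool.μX.?Int.⊕{ack: !Str.&{retry: X, ack: end, ok: X}, stop: ⊕{retry: ⊕{stop: X, retry: end, more: X}, ack: ⊕{stop: X, retry: X}}, retry: ?Str.?Str.end}

?Bool ↦ !Bool
  μX ↦ μX  (rec unchanged)
    !Int ↦ ?Int
      &{ack,stop,retry} ↦ ⊕{ack,stop,retry}  (external→internal)
        case ack:
          ?Str ↦ !Str
            ⊕{retry,ack,ok} ↦ &{retry,ack,ok}  (internal→external)
              case retry:
                X self-dual
              case ack:
                end self-dual
              case ok:
                X self-dual
        case stop:
          &{retry,ack} ↦ ⊕{retry,ack}  (external→internal)
            case retry:
              &{stop,retry,more} ↦ ⊕{stop,retry,more}  (external→internal)
                case stop:
                  X self-dual
                case retry:
                  end self-dual
                case more:
                  X self-dual
            case ack:
              &{stop,retry} ↦ ⊕{stop,retry}  (external→internal)
                case stop:
                  X self-dual
                case retry:
                  X self-dual
        case retry:
          !Str ↦ ?Str
            !Str ↦ ?Str
              end self-dual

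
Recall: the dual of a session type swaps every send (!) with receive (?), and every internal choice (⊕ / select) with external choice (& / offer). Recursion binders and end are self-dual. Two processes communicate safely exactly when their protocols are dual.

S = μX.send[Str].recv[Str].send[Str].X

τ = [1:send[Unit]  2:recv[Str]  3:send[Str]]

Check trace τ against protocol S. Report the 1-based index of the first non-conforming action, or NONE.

1

@1 got send[Unit], protocol expects send[Str]  ✗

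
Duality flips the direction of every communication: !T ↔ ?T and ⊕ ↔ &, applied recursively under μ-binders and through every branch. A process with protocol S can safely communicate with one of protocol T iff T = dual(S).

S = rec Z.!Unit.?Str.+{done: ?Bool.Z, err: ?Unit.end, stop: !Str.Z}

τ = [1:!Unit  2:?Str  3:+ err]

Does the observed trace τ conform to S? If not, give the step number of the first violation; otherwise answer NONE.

NONE

@1 !Unit  match  state: ?Str.+{done: ?Bool.rec Z.…, err: ?Unit.end, stop: !Str.rec Z.…}
@2 ?Str  match  state: +{done: ?Bool.rec Z.…, err: ?Unit.end, stop: !Str.rec Z.…}
@3 + err  match  state: ?Unit.end
trace exhausted — no violation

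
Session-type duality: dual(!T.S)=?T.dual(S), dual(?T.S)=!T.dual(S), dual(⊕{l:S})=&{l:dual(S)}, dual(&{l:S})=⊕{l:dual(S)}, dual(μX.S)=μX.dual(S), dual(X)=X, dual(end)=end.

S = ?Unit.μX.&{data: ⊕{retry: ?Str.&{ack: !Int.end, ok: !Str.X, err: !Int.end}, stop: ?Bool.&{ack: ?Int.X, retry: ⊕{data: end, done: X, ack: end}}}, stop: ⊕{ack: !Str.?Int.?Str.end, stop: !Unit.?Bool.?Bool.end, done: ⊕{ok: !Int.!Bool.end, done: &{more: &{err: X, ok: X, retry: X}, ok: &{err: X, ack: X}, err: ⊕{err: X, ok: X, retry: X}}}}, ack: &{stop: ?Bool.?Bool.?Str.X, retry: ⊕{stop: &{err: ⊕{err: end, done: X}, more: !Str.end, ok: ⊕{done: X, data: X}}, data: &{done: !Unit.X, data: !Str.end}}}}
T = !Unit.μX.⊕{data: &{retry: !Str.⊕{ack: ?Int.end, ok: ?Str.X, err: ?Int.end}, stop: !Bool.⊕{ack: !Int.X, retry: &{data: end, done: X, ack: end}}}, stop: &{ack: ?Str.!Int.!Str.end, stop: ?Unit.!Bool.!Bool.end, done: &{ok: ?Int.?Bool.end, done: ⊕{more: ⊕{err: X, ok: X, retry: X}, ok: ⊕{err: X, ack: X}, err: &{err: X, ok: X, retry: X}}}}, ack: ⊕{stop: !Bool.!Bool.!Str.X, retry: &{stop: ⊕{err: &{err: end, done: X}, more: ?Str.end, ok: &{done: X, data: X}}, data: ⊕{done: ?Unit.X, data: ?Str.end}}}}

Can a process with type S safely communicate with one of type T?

YES

?Unit | !Unit  match
  μX | μX  match (binder kept)
    &{data,stop,ack} | ⊕{data,stop,ack}  match same labels
      [data]
        ⊕{retry,stop} | &{retry,stop}  match same labels
          [retry]
            ?Str | !Str  match
              &{ack,ok,err} | ⊕{ack,ok,err}  match same labels
                [ack]
                  !Int | ?Int  match
                    end | end  match
                [ok]
                  !Str | ?Str  match
                    X | X  match
                [err]
                  !Int | ?Int  match
                    end | end  match
          [stop]
            ?Bool | !Bool  match
              &{ack,retry} | ⊕{ack,retry}  match same labels
                [ack]
                  ?Int | !Int  match
                    X | X  match
                [retry]
                  ⊕{data,done,ack} | &{data,done,ack}  match same labels
                    [data]
                      end | end  match
                    [done]
                      X | X  match
                    [ack]
                      end | end  match
      [stop]
        ⊕{ack,stop,done} | &{ack,stop,done}  match same labels
          [ack]
            !Str | ?Str  match
              ?Int | !Int  match
                ?Str | !Str  match
                  end | end  match
          [stop]
            !Unit | ?Unit  match
              ?Bool | !Bool  match
                ?Bool | !Bool  match
                  end | end  match
          [done]
            ⊕{ok,done} | &{ok,done}  match same labels
              [ok]
                !Int | ?Int  match
                  !Bool | ?Bool  match
                    end | end  match
              [done]
                &{more,ok,err} | ⊕{more,ok,err}  match same labels
                  [more]
                    &{err,ok,retry} | ⊕{err,ok,retry}  match same labels
                      [err]
                        X | X  match
                      [ok]
                        X | X  match
                      [retry]
                        X | X  match
                  [ok]
                    &{err,ack} | ⊕{err,ack}  match same labels
                      [err]
                        X | X  match
                      [ack]
                        X | X  match
                  [err]
                    ⊕{err,ok,retry} | &{err,ok,retry}  match same labels
                      [err]
                        X | X  match
                      [ok]
                        X | X  match
                      [retry]
                        X | X  match
      [ack]
        &{stop,retry} | ⊕{stop,retry}  match same labels
          [stop]
            ?Bool | !Bool  match
              ?Bool | !Bool  match
                ?Str | !Str  match
                  X | X  match
          [retry]
            ⊕{stop,data} | &{stop,data}  match same labels
              [stop]
                &{err,more,ok} | ⊕{err,more,ok}  match same labels
                  [err]
                    ⊕{err,done} | &{err,done}  match same labels
                      [err]
                        end | end  match
                      [done]
                        X | X  match
                  [more]
                    !Str | ?Str  match
                      end | end  match
                  [ok]
                    ⊕{done,data} | &{done,data}  match same labels
                      [done]
                        X | X  match
                      [data]
                        X | X  match
              [data]
                &{done,data} | ⊕{done,data}  match same labels
                  [done]
                    !Unit | ?Unit  match
                      X | X  match
                  [data]
                    !Str | ?Str  match
                      end | end  match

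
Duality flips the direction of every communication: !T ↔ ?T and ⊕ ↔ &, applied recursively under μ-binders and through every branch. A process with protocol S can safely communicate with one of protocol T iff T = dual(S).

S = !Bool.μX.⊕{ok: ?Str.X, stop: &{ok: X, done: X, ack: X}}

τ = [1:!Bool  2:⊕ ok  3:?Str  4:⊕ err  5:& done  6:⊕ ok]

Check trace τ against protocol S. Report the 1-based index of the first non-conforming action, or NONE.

4

step 1: !Bool  ok  now at μX.…
step 2: ⊕ ok  ok  now at ?Str.μX.…
step 3: ?Str  ok  now at μX.…
step 4: got ⊕ err, protocol expects ⊕ ok or ⊕ stop  ✗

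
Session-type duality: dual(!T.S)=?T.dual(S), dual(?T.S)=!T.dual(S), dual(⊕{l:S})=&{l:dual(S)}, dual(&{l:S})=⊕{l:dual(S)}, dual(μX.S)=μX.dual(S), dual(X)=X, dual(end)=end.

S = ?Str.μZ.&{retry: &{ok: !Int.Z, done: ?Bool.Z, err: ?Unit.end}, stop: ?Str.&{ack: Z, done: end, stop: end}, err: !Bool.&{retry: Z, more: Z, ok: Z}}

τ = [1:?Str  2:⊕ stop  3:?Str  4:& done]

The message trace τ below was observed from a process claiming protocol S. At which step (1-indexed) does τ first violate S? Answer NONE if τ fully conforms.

2

@1 ?Str  ok  cont: μZ.…
@2 got ⊕ stop, protocol expects & retry or & stop or & err  ✗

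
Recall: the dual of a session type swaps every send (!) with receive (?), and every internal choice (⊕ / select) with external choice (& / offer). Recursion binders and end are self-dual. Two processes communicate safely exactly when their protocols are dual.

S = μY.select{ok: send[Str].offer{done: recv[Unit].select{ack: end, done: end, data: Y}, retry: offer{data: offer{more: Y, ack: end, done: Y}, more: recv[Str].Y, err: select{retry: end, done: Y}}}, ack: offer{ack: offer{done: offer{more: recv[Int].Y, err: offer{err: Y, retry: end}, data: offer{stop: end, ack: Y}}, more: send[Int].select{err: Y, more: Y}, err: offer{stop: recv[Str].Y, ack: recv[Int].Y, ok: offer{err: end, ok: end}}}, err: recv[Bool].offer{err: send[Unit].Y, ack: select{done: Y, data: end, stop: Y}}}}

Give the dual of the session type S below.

μY.offer{ok: recv[Str].select{done: send[Unit].offer{ack: end, done: end, data: Y}, retry: select{data: select{more: Y, ack: end, done: Y}, more: send[Str].Y, err: offer{retry: end, done: Y}}}, ack: select{ack: select{done: select{more: send[Int].Y, err: select{err: Y, retry: end}, data: select{stop: end, ack: Y}}, more: recv[Int].offer{err: Y, more: Y}, err: select{stop: send[Str].Y, ack: send[Int].Y, ok: select{err: end, ok: end}}}, err: send[Bool].select{err: recv[Unit].Y, ack: offer{done: Y, data: end, stop: Y}}}}

μY ↦ μY  (μ self-dual)
  select{ok,ack} ↦ offer{ok,ack}  (select→offer)
    • ok:
      send[Str] ↦ recv[Str]
        offer{done,retry} ↦ select{done,retry}  (offer→select)
          • done:
            recv[Unit] ↦ send[Unit]
              select{ack,done,data} ↦ offer{ack,done,data}  (select→offer)
                • ack:
                  end ↦ end
                • done:
                  end ↦ end
                • data:
                  Y ↦ Y
          • retry:
            offer{data,more,err} ↦ select{data,more,err}  (offer→select)
              • data:
                offer{more,ack,done} ↦ select{more,ack,done}  (offer→select)
                  • more:
                    Y ↦ Y
                  • ack:
                    end ↦ end
                  • done:
                    Y ↦ Y
              • more:
                recv[Str] ↦ send[Str]
                  Y ↦ Y
              • err:
                select{retry,done} ↦ offer{retry,done}  (select→offer)
                  • retry:
                    end ↦ end
                  • done:
                    Y ↦ Y
    • ack:
      offer{ack,err} ↦ select{ack,err}  (offer→select)
        • ack:
          offer{done,more,err} ↦ select{done,more,err}  (offer→select)
            • done:
              offer{more,err,data} ↦ select{more,err,data}  (offer→select)
                • more:
                  recv[Int] ↦ send[Int]
                    Y ↦ Y
                • err:
                  offer{err,retry} ↦ select{err,retry}  (offer→select)
                    • err:
                      Y ↦ Y
                    • retry:
                      end ↦ end
                • data:
                  offer{stop,ack} ↦ select{stop,ack}  (offer→select)
                    • stop:
                      end ↦ end
                    • ack:
                      Y ↦ Y
            • more:
              send[Int] ↦ recv[Int]
                select{err,more} ↦ offer{err,more}  (select→offer)
                  • err:
                    Y ↦ Y
                  • more:
                    Y ↦ Y
            • err:
              offer{stop,ack,ok} ↦ select{stop,ack,ok}  (offer→select)
                • stop:
                  recv[Str] ↦ send[Str]
                    Y ↦ Y
                • ack:
                  recv[Int] ↦ send[Int]
                    Y ↦ Y
                • ok:
                  offer{err,ok} ↦ select{err,ok}  (offer→select)
                    • err:
                      end ↦ end
                    • ok:
                      end ↦ end
        • err:
          recv[Bool] ↦ send[Bool]
            offer{err,ack} ↦ select{err,ack}  (offer→select)
              • err:
                send[Unit] ↦ recv[Unit]
                  Y ↦ Y
              • ack:
                select{done,data,stop} ↦ offer{done,data,stop}  (select→offer)
                  • done:
                    Y ↦ Y
                  • data:
                    end ↦ end
                  • stop:
                    Y ↦ Y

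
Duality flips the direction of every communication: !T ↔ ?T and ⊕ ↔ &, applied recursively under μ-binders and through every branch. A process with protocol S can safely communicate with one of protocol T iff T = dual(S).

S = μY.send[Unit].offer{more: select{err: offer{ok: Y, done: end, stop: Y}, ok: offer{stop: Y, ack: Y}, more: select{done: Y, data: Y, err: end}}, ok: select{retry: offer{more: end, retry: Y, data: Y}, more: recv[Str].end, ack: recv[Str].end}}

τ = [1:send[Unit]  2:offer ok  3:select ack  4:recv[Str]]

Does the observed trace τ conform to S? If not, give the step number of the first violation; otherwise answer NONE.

step 1: send[Unit]  ok  residual = offer{more: select{err: offer{ok: μY.…, done: end, stop: μY.…}, ok: offer{stop: μY.…, ack: μY.…}, more: select{done: μY.…, data: μY.…, err: end}}, ok: select{retry: offer{more: end, retry: μY.…, data: μY.…}, more: recv[Str].end, ack: recv[Str].end}}
step 2: offer ok  ok  residual = select{retry: offer{more: end, retry: μY.…, data: μY.…}, more: recv[Str].end, ack: recv[Str].end}
step 3: select ack  ok  residual = recv[Str].end
step 4: recv[Str]  ok  residual = end
all 4 steps conform

NONE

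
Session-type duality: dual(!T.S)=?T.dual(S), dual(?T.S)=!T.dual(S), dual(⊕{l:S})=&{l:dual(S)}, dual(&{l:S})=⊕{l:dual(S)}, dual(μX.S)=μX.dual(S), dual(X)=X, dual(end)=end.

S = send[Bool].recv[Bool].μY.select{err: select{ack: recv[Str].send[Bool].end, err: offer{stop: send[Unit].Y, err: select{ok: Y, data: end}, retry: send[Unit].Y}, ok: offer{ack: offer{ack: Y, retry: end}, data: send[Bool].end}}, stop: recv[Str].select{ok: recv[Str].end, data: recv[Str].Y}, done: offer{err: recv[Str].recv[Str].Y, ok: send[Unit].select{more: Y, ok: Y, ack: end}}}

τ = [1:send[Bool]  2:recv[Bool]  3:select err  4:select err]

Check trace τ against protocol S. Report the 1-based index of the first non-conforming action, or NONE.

NONE

@1 send[Bool]  ok  now at recv[Bool].μY.…
@2 recv[Bool]  ok  now at μY.…
@3 select err  ok  now at select{ack: recv[Str].send[Bool].end, err: offer{stop: send[Unit].μY.…, err: select{ok: μY.…, data: end}, retry: send[Unit].μY.…}, ok: offer{ack: offer{ack: μY.…, retry: end}, data: send[Bool].end}}
@4 select err  ok  now at offer{stop: send[Unit].μY.…, err: select{ok: μY.…, data: end}, retry: send[Unit].μY.…}
τ conforms to S (length 4)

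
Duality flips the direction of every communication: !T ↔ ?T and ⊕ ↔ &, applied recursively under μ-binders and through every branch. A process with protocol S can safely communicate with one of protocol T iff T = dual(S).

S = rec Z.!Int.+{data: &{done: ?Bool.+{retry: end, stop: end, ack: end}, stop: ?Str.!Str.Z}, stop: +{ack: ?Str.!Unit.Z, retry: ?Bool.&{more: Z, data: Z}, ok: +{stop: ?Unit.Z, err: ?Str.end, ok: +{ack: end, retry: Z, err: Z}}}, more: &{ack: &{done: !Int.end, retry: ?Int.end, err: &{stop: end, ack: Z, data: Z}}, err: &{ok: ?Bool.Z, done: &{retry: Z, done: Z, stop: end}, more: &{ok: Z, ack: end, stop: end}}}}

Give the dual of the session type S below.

rec Z = rec Z  (rec unchanged)
  !Int = ?Int
    +{data,stop,more} = &{data,stop,more}  (internal→external)
      • data:
        &{done,stop} = +{done,stop}  (&→⊕)
          • done:
            ?Bool = !Bool
              +{retry,stop,ack} = &{retry,stop,ack}  (internal→external)
                • retry:
                  end self-dual
                • stop:
                  end self-dual
                • ack:
                  end self-dual
          • stop:
            ?Str = !Str
              !Str = ?Str
                Z self-dual
      • stop:
        +{ack,retry,ok} = &{ack,retry,ok}  (internal→external)
          • ack:
            ?Str = !Str
              !Unit = ?Unit
                Z self-dual
          • retry:
            ?Bool = !Bool
              &{more,data} = +{more,data}  (&→⊕)
                • more:
                  Z self-dual
                • data:
                  Z self-dual
          • ok:
            +{stop,err,ok} = &{stop,err,ok}  (internal→external)
              • stop:
                ?Unit = !Unit
                  Z self-dual
              • err:
                ?Str = !Str
                  end self-dual
              • ok:
                +{ack,retry,err} = &{ack,retry,err}  (internal→external)
                  • ack:
                    end self-dual
                  • retry:
                    Z self-dual
                  • err:
                    Z self-dual
      • more:
        &{ack,err} = +{ack,err}  (&→⊕)
          • ack:
            &{done,retry,err} = +{done,retry,err}  (&→⊕)
              • done:
                !Int = ?Int
                  end self-dual
              • retry:
                ?Int = !Int
                  end self-dual
              • err:
                &{stop,ack,data} = +{stop,ack,data}  (&→⊕)
                  • stop:
                    end self-dual
                  • ack:
                    Z self-dual
                  • data:
                    Z self-dual
          • err:
            &{ok,done,more} = +{ok,done,more}  (&→⊕)
              • ok:
                ?Bool = !Bool
                  Z self-dual
              • done:
                &{retry,done,stop} = +{retry,done,stop}  (&→⊕)
                  • retry:
                    Z self-dual
                  • done:
                    Z self-dual
                  • stop:
                    end self-dual
              • more:
                &{ok,ack,stop} = +{ok,ack,stop}  (&→⊕)
                  • ok:
                    Z self-dual
                  • ack:
                    end self-dual
                  • stop:
                    end self-dual

rec Z.?Int.&{data: +{done: !Bool.&{retry: end, stop: end, ack: end}, stop: !Str.?Str.Z}, stop: &{ack: !Str.?Unit.Z, retry: !Bool.+{more: Z, data: Z}, ok: &{stop: !Unit.Z, err: !Str.end, ok: &{ack: end, retry: Z, err: Z}}}, more: +{ack: +{done: ?Int.end, retry: !Int.end, err: +{stop: end, ack: Z, data: Z}}, err: +{ok: !Bool.Z, done: +{retry: Z, done: Z, stop: end}, more: +{ok: Z, ack: end, stop: end}}}}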